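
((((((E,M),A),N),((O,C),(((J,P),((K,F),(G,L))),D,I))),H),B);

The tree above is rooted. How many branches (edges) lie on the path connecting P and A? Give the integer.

8

The MRCA of P and A is the node subtending ((((E,M),A),N),((O,C),(((J,P),((K,F),(G,L))),D,I))).
From P up to that node: 5 branches. From A up to the same node: 3 branches. Total: 5 + 3 = 8.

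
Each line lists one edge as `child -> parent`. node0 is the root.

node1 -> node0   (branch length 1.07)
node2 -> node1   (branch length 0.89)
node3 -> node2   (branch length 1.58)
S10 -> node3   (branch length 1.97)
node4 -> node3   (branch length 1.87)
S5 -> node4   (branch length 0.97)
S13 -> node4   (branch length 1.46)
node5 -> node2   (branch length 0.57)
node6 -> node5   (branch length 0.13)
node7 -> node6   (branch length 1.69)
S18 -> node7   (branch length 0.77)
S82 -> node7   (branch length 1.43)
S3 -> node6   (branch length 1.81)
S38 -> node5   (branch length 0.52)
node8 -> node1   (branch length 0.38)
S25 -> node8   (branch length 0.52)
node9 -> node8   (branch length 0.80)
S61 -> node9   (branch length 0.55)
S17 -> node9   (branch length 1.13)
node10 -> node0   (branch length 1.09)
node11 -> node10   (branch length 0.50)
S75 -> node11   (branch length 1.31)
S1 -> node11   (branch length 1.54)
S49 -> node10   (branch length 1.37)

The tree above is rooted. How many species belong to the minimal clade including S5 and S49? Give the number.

The MRCA of S5 and S49 is the root, so the clade is the entire tree.
That clade contains 13 terminal taxa: S1, S10, S13, S17, S18, S25, S3, S38, S49, S5, S61, S75, S82.

13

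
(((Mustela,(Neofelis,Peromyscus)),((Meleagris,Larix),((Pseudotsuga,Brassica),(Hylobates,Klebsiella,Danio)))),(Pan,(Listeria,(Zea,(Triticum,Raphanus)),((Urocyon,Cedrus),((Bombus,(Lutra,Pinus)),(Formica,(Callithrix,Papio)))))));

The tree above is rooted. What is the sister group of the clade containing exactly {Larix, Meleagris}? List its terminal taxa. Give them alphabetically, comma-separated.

The clade containing exactly {Larix, Meleagris} attaches to the tree at the node subtending ((Meleagris,Larix),((Pseudotsuga,Brassica),(Hylobates,Klebsiella,Danio))).
The other lineage descending from that same node — the sister group — is ((Pseudotsuga,Brassica),(Hylobates,Klebsiella,Danio)); its 5 tips in alphabetical order are the answer.

Brassica, Danio, Hylobates, Klebsiella, Pseudotsuga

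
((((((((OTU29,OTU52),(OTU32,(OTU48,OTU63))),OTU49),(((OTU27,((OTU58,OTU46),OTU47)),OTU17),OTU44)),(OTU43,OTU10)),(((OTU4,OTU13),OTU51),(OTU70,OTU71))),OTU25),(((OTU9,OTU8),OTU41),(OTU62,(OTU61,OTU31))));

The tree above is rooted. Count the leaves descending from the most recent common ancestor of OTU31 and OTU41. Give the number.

6

The MRCA of OTU31 and OTU41 is the node subtending (((OTU9,OTU8),OTU41),(OTU62,(OTU61,OTU31))).
That clade contains 6 terminal taxa: OTU31, OTU41, OTU61, OTU62, OTU8, OTU9.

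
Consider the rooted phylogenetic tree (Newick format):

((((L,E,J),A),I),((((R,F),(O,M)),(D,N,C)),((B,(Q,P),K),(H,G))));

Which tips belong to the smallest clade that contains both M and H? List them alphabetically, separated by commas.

B, C, D, F, G, H, K, M, N, O, P, Q, R

Tracing M: it sits inside (O,M).
Tracing H: it sits inside (H,G).
The smallest clade enclosing both is ((((R,F),(O,M)),(D,N,C)),((B,(Q,P),K),(H,G))); the answer is its 13 terminal taxa in alphabetical order.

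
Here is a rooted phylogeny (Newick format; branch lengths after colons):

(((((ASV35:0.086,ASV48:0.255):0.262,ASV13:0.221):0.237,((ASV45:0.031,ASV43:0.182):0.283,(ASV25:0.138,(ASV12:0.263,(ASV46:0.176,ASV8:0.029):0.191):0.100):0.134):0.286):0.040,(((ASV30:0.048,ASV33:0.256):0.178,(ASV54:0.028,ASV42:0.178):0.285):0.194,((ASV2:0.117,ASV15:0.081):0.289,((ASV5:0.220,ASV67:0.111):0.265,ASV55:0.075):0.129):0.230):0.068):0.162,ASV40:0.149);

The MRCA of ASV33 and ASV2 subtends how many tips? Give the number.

The MRCA of ASV33 and ASV2 is the node subtending (((ASV30,ASV33),(ASV54,ASV42)),((ASV2,ASV15),((ASV5,ASV67),ASV55))).
That clade contains 9 terminal taxa: ASV15, ASV2, ASV30, ASV33, ASV42, ASV5, ASV54, ASV55, ASV67.

9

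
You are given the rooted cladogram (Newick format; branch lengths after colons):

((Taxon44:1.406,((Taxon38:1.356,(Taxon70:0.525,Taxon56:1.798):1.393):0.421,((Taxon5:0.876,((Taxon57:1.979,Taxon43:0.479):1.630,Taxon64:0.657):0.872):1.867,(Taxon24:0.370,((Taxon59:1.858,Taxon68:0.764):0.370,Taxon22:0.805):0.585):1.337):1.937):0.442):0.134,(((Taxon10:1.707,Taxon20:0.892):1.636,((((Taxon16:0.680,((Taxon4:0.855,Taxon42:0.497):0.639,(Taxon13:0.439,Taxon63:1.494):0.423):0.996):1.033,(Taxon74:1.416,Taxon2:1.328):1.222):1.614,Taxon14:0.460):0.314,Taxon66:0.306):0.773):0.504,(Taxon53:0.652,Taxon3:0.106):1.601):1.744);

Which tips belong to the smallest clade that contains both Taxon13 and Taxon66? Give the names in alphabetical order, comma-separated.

Tracing Taxon13: it sits inside (Taxon13,Taxon63).
Tracing Taxon66: it sits inside ((((Taxon16,((Taxon4,Taxon42),(Taxon13,Taxon63))),(Taxon74,Taxon2)),Taxon14),Taxon66).
The smallest clade enclosing both is ((((Taxon16,((Taxon4,Taxon42),(Taxon13,Taxon63))),(Taxon74,Taxon2)),Taxon14),Taxon66); the answer is its 9 terminal taxa in alphabetical order.

Taxon13, Taxon14, Taxon16, Taxon2, Taxon4, Taxon42, Taxon63, Taxon66, Taxon74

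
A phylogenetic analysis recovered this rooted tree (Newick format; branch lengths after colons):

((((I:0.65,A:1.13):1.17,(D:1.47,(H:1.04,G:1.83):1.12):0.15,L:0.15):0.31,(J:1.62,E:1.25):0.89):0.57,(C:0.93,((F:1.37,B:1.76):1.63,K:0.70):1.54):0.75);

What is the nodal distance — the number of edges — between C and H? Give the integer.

The MRCA of C and H is the root of the tree.
From C up to that node: 2 branches. From H up to the same node: 5 branches. Total: 2 + 5 = 7.

7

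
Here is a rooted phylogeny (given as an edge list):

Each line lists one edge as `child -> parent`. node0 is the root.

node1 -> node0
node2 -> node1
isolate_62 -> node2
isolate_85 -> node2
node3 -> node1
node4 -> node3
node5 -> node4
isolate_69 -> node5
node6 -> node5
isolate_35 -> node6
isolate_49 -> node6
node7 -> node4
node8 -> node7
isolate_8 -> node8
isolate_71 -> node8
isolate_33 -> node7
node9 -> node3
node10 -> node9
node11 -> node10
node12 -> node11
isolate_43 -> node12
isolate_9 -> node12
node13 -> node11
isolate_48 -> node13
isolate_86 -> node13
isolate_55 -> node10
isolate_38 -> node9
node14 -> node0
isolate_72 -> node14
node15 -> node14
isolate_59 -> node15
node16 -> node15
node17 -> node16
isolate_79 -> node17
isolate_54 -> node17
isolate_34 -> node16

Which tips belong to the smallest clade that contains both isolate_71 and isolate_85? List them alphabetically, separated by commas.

Tracing isolate_71: it sits inside (isolate_8,isolate_71).
Tracing isolate_85: it sits inside (isolate_62,isolate_85).
The smallest clade enclosing both is ((isolate_62,isolate_85),(((isolate_69,(isolate_35,isolate_49)),((isolate_8,isolate_71),isolate_33)),((((isolate_43,isolate_9),(isolate_48,isolate_86)),isolate_55),isolate_38))); the answer is its 14 terminal taxa in alphabetical order.

isolate_33, isolate_35, isolate_38, isolate_43, isolate_48, isolate_49, isolate_55, isolate_62, isolate_69, isolate_71, isolate_8, isolate_85, isolate_86, isolate_9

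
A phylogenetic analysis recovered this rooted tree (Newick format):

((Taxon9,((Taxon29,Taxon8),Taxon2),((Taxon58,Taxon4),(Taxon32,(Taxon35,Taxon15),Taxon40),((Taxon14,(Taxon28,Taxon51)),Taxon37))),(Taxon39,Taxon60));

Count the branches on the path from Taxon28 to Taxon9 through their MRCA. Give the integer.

6

The MRCA of Taxon28 and Taxon9 is the node subtending (Taxon9,((Taxon29,Taxon8),Taxon2),((Taxon58,Taxon4),(Taxon32,(Taxon35,Taxon15),Taxon40),((Taxon14,(Taxon28,Taxon51)),Taxon37))).
From Taxon28 up to that node: 5 branches. From Taxon9 up to the same node: 1 branch. Total: 5 + 1 = 6.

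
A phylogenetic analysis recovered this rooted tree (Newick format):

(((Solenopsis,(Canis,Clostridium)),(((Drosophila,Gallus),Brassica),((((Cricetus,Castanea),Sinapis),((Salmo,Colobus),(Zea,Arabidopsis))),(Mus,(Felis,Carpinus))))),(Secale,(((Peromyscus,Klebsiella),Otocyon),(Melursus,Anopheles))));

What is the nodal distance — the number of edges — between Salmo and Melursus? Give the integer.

11

The MRCA of Salmo and Melursus is the root of the tree.
From Salmo up to that node: 7 branches. From Melursus up to the same node: 4 branches. Total: 7 + 4 = 11.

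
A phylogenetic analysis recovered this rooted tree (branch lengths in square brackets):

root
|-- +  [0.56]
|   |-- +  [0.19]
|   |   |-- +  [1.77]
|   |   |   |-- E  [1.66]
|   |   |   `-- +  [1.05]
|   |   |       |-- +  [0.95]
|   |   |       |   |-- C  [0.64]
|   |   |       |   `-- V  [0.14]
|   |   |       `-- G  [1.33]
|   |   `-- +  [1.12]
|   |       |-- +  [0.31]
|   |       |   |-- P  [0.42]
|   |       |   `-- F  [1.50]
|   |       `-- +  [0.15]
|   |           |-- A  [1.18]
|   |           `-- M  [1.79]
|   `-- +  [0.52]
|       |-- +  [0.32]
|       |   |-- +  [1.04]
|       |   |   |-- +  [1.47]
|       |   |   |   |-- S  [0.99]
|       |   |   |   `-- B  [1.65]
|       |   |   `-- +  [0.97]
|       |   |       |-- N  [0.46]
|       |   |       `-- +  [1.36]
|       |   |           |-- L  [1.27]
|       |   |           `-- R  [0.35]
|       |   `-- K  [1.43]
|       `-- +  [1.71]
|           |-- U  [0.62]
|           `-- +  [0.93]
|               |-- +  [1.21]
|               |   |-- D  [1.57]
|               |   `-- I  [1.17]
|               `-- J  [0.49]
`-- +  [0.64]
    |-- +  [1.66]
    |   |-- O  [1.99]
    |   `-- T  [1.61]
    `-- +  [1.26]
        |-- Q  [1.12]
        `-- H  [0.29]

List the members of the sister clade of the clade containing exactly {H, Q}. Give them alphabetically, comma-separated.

O, T

The clade containing exactly {H, Q} attaches to the tree at the node subtending ((O,T),(Q,H)).
The other lineage descending from that same node — the sister group — is (O,T); its 2 tips in alphabetical order are the answer.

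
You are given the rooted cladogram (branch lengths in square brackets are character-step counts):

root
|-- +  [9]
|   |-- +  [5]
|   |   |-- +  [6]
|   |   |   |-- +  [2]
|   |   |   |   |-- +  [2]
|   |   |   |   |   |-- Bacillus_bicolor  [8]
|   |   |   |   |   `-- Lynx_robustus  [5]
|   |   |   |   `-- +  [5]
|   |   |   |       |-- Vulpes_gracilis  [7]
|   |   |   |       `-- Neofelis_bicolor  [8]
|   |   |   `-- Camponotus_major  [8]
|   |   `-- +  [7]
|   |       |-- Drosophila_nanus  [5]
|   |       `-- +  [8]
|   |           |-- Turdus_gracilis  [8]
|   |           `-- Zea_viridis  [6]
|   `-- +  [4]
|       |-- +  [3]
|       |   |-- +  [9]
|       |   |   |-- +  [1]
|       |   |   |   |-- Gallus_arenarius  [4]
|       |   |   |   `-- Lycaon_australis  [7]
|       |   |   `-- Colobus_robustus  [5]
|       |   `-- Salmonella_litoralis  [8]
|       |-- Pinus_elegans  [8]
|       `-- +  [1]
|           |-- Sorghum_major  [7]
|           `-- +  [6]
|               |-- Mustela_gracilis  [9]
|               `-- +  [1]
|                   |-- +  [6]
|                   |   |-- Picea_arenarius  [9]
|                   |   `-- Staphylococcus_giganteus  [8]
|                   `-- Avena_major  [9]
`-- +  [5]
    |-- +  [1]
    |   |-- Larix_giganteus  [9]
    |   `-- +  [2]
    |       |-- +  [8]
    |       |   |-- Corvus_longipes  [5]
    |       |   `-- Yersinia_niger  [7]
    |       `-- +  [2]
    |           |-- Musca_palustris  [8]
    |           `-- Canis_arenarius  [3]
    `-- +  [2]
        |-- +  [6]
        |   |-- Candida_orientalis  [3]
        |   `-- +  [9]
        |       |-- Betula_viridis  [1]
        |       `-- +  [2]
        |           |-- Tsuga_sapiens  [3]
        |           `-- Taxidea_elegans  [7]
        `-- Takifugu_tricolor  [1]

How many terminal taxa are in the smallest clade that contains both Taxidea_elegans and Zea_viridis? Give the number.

28

The MRCA of Taxidea_elegans and Zea_viridis is the root, so the clade is the entire tree.
That clade contains 28 terminal taxa: Avena_major, Bacillus_bicolor, Betula_viridis, Camponotus_major, Candida_orientalis, Canis_arenarius, Colobus_robustus, Corvus_longipes, Drosophila_nanus, Gallus_arenarius, Larix_giganteus, Lycaon_australis, Lynx_robustus, Musca_palustris, Mustela_gracilis, Neofelis_bicolor, Picea_arenarius, Pinus_elegans, Salmonella_litoralis, Sorghum_major, Staphylococcus_giganteus, Takifugu_tricolor, Taxidea_elegans, Tsuga_sapiens, Turdus_gracilis, Vulpes_gracilis, Yersinia_niger, Zea_viridis.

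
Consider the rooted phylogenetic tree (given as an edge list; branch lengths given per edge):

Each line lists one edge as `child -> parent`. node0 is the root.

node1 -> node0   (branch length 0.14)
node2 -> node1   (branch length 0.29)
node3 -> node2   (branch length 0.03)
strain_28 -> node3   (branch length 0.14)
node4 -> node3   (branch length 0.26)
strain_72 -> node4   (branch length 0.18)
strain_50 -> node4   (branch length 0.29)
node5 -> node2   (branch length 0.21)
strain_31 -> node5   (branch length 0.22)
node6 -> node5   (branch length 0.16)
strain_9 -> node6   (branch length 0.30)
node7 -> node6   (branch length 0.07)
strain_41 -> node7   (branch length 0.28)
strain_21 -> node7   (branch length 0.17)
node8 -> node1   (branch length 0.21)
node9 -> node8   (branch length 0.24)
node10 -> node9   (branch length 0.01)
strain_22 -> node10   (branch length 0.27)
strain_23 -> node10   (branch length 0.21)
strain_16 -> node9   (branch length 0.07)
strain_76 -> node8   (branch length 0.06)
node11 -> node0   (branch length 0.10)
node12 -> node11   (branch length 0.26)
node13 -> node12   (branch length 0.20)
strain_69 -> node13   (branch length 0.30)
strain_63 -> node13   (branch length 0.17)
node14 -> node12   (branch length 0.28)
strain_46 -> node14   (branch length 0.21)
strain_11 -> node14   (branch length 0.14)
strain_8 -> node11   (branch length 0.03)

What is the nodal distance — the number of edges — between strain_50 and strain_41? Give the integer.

The MRCA of strain_50 and strain_41 is the node subtending ((strain_28,(strain_72,strain_50)),(strain_31,(strain_9,(strain_41,strain_21)))).
From strain_50 up to that node: 3 branches. From strain_41 up to the same node: 4 branches. Total: 3 + 4 = 7.

7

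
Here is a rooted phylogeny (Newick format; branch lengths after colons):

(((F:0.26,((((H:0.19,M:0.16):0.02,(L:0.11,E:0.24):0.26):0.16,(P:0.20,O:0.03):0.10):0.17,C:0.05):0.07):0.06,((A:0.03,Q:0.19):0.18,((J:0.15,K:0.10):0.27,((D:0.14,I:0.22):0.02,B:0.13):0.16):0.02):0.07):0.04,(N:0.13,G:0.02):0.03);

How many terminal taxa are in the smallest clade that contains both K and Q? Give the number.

7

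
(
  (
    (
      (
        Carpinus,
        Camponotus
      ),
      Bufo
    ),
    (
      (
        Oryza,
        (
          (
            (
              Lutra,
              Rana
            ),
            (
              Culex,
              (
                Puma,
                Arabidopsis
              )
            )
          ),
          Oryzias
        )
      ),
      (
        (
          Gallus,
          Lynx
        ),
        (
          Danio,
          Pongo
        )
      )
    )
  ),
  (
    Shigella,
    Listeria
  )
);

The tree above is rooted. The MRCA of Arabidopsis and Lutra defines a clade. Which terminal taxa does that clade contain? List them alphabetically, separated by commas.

Arabidopsis, Culex, Lutra, Puma, Rana

Tracing Arabidopsis: it sits inside (Puma,Arabidopsis).
Tracing Lutra: it sits inside (Lutra,Rana).
The smallest clade enclosing both is ((Lutra,Rana),(Culex,(Puma,Arabidopsis))); the answer is its 5 terminal taxa in alphabetical order.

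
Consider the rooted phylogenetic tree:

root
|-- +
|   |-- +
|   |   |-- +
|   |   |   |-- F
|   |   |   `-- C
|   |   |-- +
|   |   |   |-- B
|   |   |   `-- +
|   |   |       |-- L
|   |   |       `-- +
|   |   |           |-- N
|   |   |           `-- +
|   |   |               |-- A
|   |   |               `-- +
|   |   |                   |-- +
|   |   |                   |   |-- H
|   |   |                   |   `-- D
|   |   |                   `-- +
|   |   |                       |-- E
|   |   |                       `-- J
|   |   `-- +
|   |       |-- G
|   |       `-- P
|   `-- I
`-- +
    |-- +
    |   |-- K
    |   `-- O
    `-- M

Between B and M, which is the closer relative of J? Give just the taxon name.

B

The MRCA of J and B subtends (B,(L,(N,(A,((H,D),(E,J)))))) (8 taxa).
The MRCA of J and M is the root, subtending the entire tree (16 taxa).
The first is nested inside the second, so J shares a more recent common ancestor with B.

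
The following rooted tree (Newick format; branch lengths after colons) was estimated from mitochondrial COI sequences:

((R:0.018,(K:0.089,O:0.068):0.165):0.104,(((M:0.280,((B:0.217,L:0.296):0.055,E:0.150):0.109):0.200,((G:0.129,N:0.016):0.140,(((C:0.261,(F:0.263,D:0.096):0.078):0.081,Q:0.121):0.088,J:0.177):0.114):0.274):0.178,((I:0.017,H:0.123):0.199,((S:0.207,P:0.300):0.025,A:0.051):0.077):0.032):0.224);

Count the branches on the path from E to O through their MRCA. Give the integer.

The MRCA of E and O is the root of the tree.
From E up to that node: 5 branches. From O up to the same node: 3 branches. Total: 5 + 3 = 8.

8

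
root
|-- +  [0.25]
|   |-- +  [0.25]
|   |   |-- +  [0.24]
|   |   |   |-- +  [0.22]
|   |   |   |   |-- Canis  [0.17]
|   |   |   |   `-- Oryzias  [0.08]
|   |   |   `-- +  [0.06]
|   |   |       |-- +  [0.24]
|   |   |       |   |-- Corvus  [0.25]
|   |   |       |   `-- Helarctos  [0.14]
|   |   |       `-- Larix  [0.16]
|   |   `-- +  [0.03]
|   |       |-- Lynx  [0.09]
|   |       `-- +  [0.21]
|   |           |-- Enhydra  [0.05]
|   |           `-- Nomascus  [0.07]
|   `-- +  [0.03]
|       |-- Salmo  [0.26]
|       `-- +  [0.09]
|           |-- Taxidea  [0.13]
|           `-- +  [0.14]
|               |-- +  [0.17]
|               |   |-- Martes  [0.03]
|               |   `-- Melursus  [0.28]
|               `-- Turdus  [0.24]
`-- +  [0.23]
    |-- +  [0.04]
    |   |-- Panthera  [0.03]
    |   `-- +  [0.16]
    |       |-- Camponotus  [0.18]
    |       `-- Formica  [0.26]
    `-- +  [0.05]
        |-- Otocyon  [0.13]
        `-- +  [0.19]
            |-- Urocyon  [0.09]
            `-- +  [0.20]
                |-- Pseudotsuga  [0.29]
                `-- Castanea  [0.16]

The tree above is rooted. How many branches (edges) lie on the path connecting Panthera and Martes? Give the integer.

9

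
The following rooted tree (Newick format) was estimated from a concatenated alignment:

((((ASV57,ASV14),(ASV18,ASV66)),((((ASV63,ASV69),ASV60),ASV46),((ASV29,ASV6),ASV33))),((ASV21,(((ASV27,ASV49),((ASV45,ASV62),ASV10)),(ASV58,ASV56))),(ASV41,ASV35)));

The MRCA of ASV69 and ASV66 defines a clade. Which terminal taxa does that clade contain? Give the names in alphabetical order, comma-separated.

Tracing ASV69: it sits inside (ASV63,ASV69).
Tracing ASV66: it sits inside (ASV18,ASV66).
The smallest clade enclosing both is (((ASV57,ASV14),(ASV18,ASV66)),((((ASV63,ASV69),ASV60),ASV46),((ASV29,ASV6),ASV33))); the answer is its 11 terminal taxa in alphabetical order.

ASV14, ASV18, ASV29, ASV33, ASV46, ASV57, ASV6, ASV60, ASV63, ASV66, ASV69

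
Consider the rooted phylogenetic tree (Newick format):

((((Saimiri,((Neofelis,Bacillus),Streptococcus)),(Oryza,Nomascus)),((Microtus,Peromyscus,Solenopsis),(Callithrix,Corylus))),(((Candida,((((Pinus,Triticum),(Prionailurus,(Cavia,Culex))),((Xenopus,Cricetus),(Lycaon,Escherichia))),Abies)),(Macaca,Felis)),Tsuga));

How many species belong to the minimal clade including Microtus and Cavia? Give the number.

The MRCA of Microtus and Cavia is the root, so the clade is the entire tree.
That clade contains 25 terminal taxa: Abies, Bacillus, Callithrix, Candida, Cavia, Corylus, Cricetus, Culex, Escherichia, Felis, Lycaon, Macaca, Microtus, Neofelis, Nomascus, Oryza, Peromyscus, Pinus, Prionailurus, Saimiri, Solenopsis, Streptococcus, Triticum, Tsuga, Xenopus.

25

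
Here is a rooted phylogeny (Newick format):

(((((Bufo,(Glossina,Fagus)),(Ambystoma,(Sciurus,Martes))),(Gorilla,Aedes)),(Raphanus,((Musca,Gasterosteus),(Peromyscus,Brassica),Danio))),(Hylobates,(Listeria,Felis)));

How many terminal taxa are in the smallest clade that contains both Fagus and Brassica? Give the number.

14

The MRCA of Fagus and Brassica is the node subtending ((((Bufo,(Glossina,Fagus)),(Ambystoma,(Sciurus,Martes))),(Gorilla,Aedes)),(Raphanus,((Musca,Gasterosteus),(Peromyscus,Brassica),Danio))).
That clade contains 14 terminal taxa: Aedes, Ambystoma, Brassica, Bufo, Danio, Fagus, Gasterosteus, Glossina, Gorilla, Martes, Musca, Peromyscus, Raphanus, Sciurus.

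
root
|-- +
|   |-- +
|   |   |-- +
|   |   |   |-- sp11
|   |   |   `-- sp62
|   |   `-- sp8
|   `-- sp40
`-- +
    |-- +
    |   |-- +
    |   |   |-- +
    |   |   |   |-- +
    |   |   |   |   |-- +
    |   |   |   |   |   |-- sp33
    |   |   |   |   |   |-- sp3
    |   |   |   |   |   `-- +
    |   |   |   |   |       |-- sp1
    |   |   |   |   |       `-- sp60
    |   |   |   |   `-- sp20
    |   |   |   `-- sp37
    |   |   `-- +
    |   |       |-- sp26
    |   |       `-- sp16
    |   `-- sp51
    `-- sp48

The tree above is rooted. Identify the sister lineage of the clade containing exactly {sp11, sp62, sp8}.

The clade containing exactly {sp11, sp62, sp8} attaches to the tree at the node subtending (((sp11,sp62),sp8),sp40).
The other lineage descending from that same node — the sister group — is the single tip sp40.

sp40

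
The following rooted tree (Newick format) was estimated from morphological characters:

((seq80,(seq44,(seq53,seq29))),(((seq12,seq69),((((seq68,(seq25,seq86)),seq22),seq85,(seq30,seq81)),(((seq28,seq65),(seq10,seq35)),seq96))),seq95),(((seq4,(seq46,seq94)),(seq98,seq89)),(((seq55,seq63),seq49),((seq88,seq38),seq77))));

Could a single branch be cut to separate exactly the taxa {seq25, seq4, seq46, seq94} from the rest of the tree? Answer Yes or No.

No

The MRCA of the listed taxa is the root, so the smallest clade containing them is the whole tree.
That clade also contains seq10, seq12, seq22, seq28, seq29, seq30, seq35, seq38, seq44, seq49, seq53, seq55, seq63, seq65, seq68, seq69, seq77, seq80, seq81, seq85, seq86, seq88, seq89, seq95, seq96, seq98, which are not in the proposed group, so the group is not monophyletic.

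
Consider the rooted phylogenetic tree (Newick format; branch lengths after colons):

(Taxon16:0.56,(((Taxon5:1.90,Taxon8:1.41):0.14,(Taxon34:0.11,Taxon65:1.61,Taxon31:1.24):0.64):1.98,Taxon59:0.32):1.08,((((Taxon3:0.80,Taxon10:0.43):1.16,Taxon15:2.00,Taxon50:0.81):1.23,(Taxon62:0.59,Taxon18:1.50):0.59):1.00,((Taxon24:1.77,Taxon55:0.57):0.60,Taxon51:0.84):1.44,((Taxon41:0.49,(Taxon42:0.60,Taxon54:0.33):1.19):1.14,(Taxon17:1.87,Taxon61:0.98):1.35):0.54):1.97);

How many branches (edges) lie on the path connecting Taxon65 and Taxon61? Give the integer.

The MRCA of Taxon65 and Taxon61 is the root of the tree.
From Taxon65 up to that node: 4 branches. From Taxon61 up to the same node: 4 branches. Total: 4 + 4 = 8.

8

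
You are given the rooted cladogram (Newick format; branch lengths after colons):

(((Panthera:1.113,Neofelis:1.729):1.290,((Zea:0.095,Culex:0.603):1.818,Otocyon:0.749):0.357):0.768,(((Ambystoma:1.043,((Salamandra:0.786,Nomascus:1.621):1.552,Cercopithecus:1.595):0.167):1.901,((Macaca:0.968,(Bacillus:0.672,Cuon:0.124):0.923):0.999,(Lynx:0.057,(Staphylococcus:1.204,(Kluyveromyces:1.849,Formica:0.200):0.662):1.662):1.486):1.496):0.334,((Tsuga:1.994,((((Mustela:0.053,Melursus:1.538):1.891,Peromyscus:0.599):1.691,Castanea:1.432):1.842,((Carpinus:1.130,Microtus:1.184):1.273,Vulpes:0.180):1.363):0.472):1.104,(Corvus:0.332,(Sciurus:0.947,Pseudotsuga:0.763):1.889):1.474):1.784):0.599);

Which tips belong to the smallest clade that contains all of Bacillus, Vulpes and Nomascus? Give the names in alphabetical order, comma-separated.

Tracing Bacillus: it sits inside (Bacillus,Cuon).
Tracing Vulpes: it sits inside ((Carpinus,Microtus),Vulpes).
Tracing Nomascus: it sits inside (Salamandra,Nomascus).
The smallest clade enclosing all 3 is (((Ambystoma,((Salamandra,Nomascus),Cercopithecus)),((Macaca,(Bacillus,Cuon)),(Lynx,(Staphylococcus,(Kluyveromyces,Formica))))),((Tsuga,((((Mustela,Melursus),Peromyscus),Castanea),((Carpinus,Microtus),Vulpes))),(Corvus,(Sciurus,Pseudotsuga)))); the answer is its 22 terminal taxa in alphabetical order.

Ambystoma, Bacillus, Carpinus, Castanea, Cercopithecus, Corvus, Cuon, Formica, Kluyveromyces, Lynx, Macaca, Melursus, Microtus, Mustela, Nomascus, Peromyscus, Pseudotsuga, Salamandra, Sciurus, Staphylococcus, Tsuga, Vulpes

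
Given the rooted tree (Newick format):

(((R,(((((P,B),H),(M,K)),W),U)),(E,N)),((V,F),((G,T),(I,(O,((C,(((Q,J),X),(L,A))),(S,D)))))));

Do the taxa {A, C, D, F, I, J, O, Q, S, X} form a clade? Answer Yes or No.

No

The MRCA of the listed taxa subtends ((V,F),((G,T),(I,(O,((C,(((Q,J),X),(L,A))),(S,D)))))).
That clade also contains G, L, T, V, which are not in the proposed group, so the group is not monophyletic.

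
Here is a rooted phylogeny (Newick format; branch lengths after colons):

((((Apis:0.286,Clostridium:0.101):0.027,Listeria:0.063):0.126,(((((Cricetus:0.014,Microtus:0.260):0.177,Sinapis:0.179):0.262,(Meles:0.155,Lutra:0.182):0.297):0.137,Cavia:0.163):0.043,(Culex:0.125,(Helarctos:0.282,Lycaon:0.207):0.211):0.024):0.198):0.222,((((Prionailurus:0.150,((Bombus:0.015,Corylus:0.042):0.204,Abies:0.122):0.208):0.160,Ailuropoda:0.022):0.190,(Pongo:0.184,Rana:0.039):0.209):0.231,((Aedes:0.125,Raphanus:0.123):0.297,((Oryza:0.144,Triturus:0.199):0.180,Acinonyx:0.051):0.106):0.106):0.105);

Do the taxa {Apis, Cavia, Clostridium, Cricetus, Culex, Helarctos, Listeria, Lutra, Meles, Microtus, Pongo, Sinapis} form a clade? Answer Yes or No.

The MRCA of the listed taxa is the root, so the smallest clade containing them is the whole tree.
That clade also contains Abies, Acinonyx, Aedes, Ailuropoda, Bombus, Corylus, Lycaon, Oryza, Prionailurus, Rana, Raphanus, Triturus, which are not in the proposed group, so the group is not monophyletic.

No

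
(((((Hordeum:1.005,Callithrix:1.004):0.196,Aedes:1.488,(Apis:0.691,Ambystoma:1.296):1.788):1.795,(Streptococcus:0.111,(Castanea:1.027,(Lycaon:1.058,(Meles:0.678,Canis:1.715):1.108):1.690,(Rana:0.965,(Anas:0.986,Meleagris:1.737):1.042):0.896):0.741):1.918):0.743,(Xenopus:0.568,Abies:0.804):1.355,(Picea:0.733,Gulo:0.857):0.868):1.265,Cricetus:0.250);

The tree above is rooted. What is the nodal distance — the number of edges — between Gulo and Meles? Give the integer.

The MRCA of Gulo and Meles is the node subtending ((((Hordeum,Callithrix),Aedes,(Apis,Ambystoma)),(Streptococcus,(Castanea,(Lycaon,(Meles,Canis)),(Rana,(Anas,Meleagris))))),(Xenopus,Abies),(Picea,Gulo)).
From Gulo up to that node: 2 branches. From Meles up to the same node: 6 branches. Total: 2 + 6 = 8.

8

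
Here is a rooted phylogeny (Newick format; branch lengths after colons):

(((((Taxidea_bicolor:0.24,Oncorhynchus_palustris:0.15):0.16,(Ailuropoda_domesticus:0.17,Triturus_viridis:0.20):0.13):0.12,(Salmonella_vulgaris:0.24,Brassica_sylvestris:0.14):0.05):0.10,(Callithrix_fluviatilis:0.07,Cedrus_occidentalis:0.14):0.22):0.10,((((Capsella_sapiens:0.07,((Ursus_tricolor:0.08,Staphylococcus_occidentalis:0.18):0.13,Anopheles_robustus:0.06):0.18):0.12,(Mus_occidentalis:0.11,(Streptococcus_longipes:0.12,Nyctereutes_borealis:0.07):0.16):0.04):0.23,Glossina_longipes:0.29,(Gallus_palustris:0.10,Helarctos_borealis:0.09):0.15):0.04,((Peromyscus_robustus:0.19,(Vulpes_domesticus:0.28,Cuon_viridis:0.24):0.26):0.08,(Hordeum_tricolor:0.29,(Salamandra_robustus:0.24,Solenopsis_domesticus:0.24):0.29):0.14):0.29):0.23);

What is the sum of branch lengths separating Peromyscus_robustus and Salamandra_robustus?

The path runs Peromyscus_robustus → … → MRCA → … → Salamandra_robustus; the MRCA is the node subtending ((Peromyscus_robustus,(Vulpes_domesticus,Cuon_viridis)),(Hordeum_tricolor,(Salamandra_robustus,Solenopsis_domesticus))).
Branch lengths along that path: 0.19 + 0.08 + 0.14 + 0.29 + 0.24 = 0.94.

0.94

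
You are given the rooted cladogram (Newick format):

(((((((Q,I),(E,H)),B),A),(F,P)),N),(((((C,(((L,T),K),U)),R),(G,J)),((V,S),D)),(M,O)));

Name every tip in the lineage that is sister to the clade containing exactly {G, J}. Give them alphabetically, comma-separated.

The clade containing exactly {G, J} attaches to the tree at the node subtending (((C,(((L,T),K),U)),R),(G,J)).
The other lineage descending from that same node — the sister group — is ((C,(((L,T),K),U)),R); its 6 tips in alphabetical order are the answer.

C, K, L, R, T, U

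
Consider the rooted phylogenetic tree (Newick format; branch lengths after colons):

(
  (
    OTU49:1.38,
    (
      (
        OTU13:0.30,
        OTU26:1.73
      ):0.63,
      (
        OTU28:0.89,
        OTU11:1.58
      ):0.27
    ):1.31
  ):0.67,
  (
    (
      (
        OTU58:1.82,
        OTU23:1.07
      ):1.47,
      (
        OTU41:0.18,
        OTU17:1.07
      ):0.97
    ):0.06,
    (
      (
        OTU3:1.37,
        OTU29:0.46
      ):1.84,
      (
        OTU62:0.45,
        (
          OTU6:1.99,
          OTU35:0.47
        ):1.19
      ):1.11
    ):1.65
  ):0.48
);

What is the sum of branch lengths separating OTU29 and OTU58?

The path runs OTU29 → … → MRCA → … → OTU58; the MRCA is the node subtending (((OTU58,OTU23),(OTU41,OTU17)),((OTU3,OTU29),(OTU62,(OTU6,OTU35)))).
Branch lengths along that path: 0.46 + 1.84 + 1.65 + 0.06 + 1.47 + 1.82 = 7.30.

7.30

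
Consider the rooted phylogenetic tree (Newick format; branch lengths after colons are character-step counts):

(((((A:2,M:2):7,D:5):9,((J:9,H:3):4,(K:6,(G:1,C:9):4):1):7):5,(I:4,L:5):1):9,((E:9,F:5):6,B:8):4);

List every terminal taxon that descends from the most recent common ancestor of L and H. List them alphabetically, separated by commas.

A, C, D, G, H, I, J, K, L, M

Tracing L: it sits inside (I,L).
Tracing H: it sits inside (J,H).
The smallest clade enclosing both is ((((A,M),D),((J,H),(K,(G,C)))),(I,L)); the answer is its 10 terminal taxa in alphabetical order.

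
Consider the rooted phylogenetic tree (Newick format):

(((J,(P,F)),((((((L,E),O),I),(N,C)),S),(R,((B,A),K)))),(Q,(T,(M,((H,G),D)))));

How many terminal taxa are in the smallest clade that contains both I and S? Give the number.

7

The MRCA of I and S is the node subtending (((((L,E),O),I),(N,C)),S).
That clade contains 7 terminal taxa: C, E, I, L, N, O, S.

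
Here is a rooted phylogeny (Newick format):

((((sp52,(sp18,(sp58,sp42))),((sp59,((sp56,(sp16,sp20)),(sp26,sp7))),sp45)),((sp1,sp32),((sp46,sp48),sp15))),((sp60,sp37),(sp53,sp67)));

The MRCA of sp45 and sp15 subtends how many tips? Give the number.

The MRCA of sp45 and sp15 is the node subtending (((sp52,(sp18,(sp58,sp42))),((sp59,((sp56,(sp16,sp20)),(sp26,sp7))),sp45)),((sp1,sp32),((sp46,sp48),sp15))).
That clade contains 16 terminal taxa: sp1, sp15, sp16, sp18, sp20, sp26, sp32, sp42, sp45, sp46, sp48, sp52, sp56, sp58, sp59, sp7.

16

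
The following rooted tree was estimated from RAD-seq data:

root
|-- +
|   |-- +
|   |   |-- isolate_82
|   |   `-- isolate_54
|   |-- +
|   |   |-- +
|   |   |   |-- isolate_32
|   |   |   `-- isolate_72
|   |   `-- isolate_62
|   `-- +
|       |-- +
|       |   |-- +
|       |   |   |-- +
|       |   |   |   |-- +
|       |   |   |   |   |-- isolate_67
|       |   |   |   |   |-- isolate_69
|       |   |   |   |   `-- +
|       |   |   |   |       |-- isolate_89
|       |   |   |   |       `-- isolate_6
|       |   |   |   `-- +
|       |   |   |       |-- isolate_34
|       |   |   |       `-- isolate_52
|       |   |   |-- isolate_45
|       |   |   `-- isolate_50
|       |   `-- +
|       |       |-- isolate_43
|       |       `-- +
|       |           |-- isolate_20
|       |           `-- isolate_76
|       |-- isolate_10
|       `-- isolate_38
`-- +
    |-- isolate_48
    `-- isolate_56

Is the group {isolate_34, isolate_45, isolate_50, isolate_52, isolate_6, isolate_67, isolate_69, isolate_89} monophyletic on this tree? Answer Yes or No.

Yes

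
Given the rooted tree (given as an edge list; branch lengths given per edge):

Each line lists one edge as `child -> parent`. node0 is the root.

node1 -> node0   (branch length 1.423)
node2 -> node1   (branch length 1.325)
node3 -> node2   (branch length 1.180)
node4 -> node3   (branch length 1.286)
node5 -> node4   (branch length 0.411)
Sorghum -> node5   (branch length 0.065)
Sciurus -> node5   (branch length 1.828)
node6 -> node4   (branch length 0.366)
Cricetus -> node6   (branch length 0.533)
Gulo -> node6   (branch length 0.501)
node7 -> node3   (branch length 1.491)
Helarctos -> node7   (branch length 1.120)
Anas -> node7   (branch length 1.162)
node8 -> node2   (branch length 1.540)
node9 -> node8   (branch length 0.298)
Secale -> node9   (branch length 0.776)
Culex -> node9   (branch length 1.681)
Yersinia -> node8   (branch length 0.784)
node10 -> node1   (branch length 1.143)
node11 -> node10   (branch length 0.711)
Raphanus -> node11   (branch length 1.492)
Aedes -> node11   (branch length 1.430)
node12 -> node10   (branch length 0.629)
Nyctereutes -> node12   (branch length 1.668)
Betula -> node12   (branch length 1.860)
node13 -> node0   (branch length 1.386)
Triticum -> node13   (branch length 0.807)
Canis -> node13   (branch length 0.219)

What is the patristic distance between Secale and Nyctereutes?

The path runs Secale → … → MRCA → … → Nyctereutes; the MRCA is the node subtending (((((Sorghum,Sciurus),(Cricetus,Gulo)),(Helarctos,Anas)),((Secale,Culex),Yersinia)),((Raphanus,Aedes),(Nyctereutes,Betula))).
Branch lengths along that path: 0.776 + 0.298 + 1.540 + 1.325 + 1.143 + 0.629 + 1.668 = 7.379.

7.379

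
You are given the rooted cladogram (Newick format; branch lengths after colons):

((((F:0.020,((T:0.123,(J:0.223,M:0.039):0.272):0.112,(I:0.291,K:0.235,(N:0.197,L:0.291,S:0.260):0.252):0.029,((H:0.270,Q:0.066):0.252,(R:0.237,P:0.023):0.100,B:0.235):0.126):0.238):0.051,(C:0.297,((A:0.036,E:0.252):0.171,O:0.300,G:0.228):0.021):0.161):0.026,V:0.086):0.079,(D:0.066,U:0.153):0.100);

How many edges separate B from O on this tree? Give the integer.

The MRCA of B and O is the node subtending ((F,((T,(J,M)),(I,K,(N,L,S)),((H,Q),(R,P),B))),(C,((A,E),O,G))).
From B up to that node: 4 branches. From O up to the same node: 3 branches. Total: 4 + 3 = 7.

7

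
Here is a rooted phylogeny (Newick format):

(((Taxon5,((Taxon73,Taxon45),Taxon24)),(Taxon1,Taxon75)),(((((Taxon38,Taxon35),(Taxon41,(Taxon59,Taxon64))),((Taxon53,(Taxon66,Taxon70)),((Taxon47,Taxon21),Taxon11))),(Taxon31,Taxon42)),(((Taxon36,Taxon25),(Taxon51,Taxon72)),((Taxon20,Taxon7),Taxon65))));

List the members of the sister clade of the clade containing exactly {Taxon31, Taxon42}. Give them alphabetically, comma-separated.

The clade containing exactly {Taxon31, Taxon42} attaches to the tree at the node subtending ((((Taxon38,Taxon35),(Taxon41,(Taxon59,Taxon64))),((Taxon53,(Taxon66,Taxon70)),((Taxon47,Taxon21),Taxon11))),(Taxon31,Taxon42)).
The other lineage descending from that same node — the sister group — is (((Taxon38,Taxon35),(Taxon41,(Taxon59,Taxon64))),((Taxon53,(Taxon66,Taxon70)),((Taxon47,Taxon21),Taxon11))); its 11 tips in alphabetical order are the answer.

Taxon11, Taxon21, Taxon35, Taxon38, Taxon41, Taxon47, Taxon53, Taxon59, Taxon64, Taxon66, Taxon70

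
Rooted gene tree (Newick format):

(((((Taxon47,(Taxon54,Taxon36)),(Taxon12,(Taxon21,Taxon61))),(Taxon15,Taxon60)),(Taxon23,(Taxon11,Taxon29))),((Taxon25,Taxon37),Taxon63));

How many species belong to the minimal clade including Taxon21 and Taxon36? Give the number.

6

The MRCA of Taxon21 and Taxon36 is the node subtending ((Taxon47,(Taxon54,Taxon36)),(Taxon12,(Taxon21,Taxon61))).
That clade contains 6 terminal taxa: Taxon12, Taxon21, Taxon36, Taxon47, Taxon54, Taxon61.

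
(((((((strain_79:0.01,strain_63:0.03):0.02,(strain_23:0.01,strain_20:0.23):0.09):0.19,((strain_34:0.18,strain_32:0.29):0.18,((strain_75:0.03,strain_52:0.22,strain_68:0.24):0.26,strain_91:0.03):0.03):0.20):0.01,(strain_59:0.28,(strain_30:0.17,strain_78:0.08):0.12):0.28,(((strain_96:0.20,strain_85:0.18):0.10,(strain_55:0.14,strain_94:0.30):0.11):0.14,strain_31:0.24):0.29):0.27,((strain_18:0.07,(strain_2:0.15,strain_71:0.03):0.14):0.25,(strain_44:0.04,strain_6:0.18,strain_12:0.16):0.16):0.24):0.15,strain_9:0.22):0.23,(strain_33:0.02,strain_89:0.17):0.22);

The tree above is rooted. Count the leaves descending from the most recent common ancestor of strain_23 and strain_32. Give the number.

10

The MRCA of strain_23 and strain_32 is the node subtending (((strain_79,strain_63),(strain_23,strain_20)),((strain_34,strain_32),((strain_75,strain_52,strain_68),strain_91))).
That clade contains 10 terminal taxa: strain_20, strain_23, strain_32, strain_34, strain_52, strain_63, strain_68, strain_75, strain_79, strain_91.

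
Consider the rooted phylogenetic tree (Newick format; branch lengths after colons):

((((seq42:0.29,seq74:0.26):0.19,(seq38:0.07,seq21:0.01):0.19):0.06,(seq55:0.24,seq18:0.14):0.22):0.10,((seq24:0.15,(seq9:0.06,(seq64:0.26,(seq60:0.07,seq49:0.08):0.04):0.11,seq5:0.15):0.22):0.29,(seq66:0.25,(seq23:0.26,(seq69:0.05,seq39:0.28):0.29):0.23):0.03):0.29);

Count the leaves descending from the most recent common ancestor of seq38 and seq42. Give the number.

4

The MRCA of seq38 and seq42 is the node subtending ((seq42,seq74),(seq38,seq21)).
That clade contains 4 terminal taxa: seq21, seq38, seq42, seq74.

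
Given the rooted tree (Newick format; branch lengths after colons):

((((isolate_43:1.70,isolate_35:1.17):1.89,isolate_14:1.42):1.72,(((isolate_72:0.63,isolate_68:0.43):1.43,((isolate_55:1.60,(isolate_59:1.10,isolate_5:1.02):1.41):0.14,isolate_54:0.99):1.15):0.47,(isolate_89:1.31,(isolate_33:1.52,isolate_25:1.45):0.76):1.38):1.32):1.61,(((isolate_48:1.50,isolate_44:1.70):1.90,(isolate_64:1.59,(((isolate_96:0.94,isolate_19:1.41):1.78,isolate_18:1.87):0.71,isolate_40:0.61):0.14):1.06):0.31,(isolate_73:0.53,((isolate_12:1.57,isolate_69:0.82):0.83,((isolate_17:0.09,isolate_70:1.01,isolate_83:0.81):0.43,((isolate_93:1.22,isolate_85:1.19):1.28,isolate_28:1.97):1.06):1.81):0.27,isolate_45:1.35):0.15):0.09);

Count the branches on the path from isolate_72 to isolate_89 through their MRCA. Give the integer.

5

The MRCA of isolate_72 and isolate_89 is the node subtending (((isolate_72,isolate_68),((isolate_55,(isolate_59,isolate_5)),isolate_54)),(isolate_89,(isolate_33,isolate_25))).
From isolate_72 up to that node: 3 branches. From isolate_89 up to the same node: 2 branches. Total: 3 + 2 = 5.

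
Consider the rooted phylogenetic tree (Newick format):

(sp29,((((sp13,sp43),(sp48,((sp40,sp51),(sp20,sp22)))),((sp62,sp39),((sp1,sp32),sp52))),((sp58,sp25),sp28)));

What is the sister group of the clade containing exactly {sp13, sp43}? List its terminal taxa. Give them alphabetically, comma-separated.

sp20, sp22, sp40, sp48, sp51

The clade containing exactly {sp13, sp43} attaches to the tree at the node subtending ((sp13,sp43),(sp48,((sp40,sp51),(sp20,sp22)))).
The other lineage descending from that same node — the sister group — is (sp48,((sp40,sp51),(sp20,sp22))); its 5 tips in alphabetical order are the answer.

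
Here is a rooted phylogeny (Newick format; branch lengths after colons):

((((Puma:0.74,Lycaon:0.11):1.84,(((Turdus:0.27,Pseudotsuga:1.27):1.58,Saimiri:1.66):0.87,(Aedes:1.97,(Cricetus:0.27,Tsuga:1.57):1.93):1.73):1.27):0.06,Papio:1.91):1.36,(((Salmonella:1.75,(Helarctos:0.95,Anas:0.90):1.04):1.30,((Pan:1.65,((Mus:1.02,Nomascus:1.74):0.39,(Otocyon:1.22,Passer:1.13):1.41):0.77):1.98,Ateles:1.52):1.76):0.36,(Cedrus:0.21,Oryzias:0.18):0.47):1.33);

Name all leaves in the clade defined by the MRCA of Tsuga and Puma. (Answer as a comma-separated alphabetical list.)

Aedes, Cricetus, Lycaon, Pseudotsuga, Puma, Saimiri, Tsuga, Turdus

Tracing Tsuga: it sits inside (Cricetus,Tsuga).
Tracing Puma: it sits inside (Puma,Lycaon).
The smallest clade enclosing both is ((Puma,Lycaon),(((Turdus,Pseudotsuga),Saimiri),(Aedes,(Cricetus,Tsuga)))); the answer is its 8 terminal taxa in alphabetical order.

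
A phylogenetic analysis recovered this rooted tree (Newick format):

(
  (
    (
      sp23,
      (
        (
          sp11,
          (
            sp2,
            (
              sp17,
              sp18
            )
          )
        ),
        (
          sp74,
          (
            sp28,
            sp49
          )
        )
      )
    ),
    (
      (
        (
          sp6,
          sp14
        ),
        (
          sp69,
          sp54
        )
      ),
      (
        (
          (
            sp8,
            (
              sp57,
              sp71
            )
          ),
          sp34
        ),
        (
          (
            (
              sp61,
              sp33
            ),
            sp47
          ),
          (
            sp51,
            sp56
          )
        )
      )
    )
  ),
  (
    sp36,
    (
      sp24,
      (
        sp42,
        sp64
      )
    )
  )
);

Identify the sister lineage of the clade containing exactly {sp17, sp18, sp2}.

sp11

The clade containing exactly {sp17, sp18, sp2} attaches to the tree at the node subtending (sp11,(sp2,(sp17,sp18))).
The other lineage descending from that same node — the sister group — is the single tip sp11.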